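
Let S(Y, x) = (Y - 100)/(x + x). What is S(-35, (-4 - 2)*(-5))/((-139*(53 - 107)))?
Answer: -1/3336 ≈ -0.00029976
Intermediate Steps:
S(Y, x) = (-100 + Y)/(2*x) (S(Y, x) = (-100 + Y)/((2*x)) = (-100 + Y)*(1/(2*x)) = (-100 + Y)/(2*x))
S(-35, (-4 - 2)*(-5))/((-139*(53 - 107))) = ((-100 - 35)/(2*(((-4 - 2)*(-5)))))/((-139*(53 - 107))) = ((½)*(-135)/(-6*(-5)))/((-139*(-54))) = ((½)*(-135)/30)/7506 = ((½)*(1/30)*(-135))*(1/7506) = -9/4*1/7506 = -1/3336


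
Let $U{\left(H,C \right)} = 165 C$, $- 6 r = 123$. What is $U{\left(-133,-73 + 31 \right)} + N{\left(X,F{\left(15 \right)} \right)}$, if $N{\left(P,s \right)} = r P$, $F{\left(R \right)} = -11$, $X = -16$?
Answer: $-6602$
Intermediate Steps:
$r = - \frac{41}{2}$ ($r = \left(- \frac{1}{6}\right) 123 = - \frac{41}{2} \approx -20.5$)
$N{\left(P,s \right)} = - \frac{41 P}{2}$
$U{\left(-133,-73 + 31 \right)} + N{\left(X,F{\left(15 \right)} \right)} = 165 \left(-73 + 31\right) - -328 = 165 \left(-42\right) + 328 = -6930 + 328 = -6602$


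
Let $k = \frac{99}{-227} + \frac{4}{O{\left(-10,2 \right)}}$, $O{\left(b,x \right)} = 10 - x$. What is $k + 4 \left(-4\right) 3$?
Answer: $- \frac{21763}{454} \approx -47.936$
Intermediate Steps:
$k = \frac{29}{454}$ ($k = \frac{99}{-227} + \frac{4}{10 - 2} = 99 \left(- \frac{1}{227}\right) + \frac{4}{10 - 2} = - \frac{99}{227} + \frac{4}{8} = - \frac{99}{227} + 4 \cdot \frac{1}{8} = - \frac{99}{227} + \frac{1}{2} = \frac{29}{454} \approx 0.063877$)
$k + 4 \left(-4\right) 3 = \frac{29}{454} + 4 \left(-4\right) 3 = \frac{29}{454} - 48 = - \frac{21763}{454}$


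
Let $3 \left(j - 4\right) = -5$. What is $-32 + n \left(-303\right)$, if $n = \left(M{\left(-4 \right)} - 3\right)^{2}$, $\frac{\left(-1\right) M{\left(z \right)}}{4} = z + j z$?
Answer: $- \frac{2302997}{3} \approx -7.6767 \cdot 10^{5}$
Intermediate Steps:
$j = \frac{7}{3}$ ($j = 4 + \frac{1}{3} \left(-5\right) = 4 - \frac{5}{3} = \frac{7}{3} \approx 2.3333$)
$M{\left(z \right)} = - \frac{40 z}{3}$ ($M{\left(z \right)} = - 4 \left(z + \frac{7 z}{3}\right) = - 4 \frac{10 z}{3} = - \frac{40 z}{3}$)
$n = \frac{22801}{9}$ ($n = \left(\left(- \frac{40}{3}\right) \left(-4\right) - 3\right)^{2} = \left(\frac{160}{3} - 3\right)^{2} = \left(\frac{151}{3}\right)^{2} = \frac{22801}{9} \approx 2533.4$)
$-32 + n \left(-303\right) = -32 + \frac{22801}{9} \left(-303\right) = -32 - \frac{2302901}{3} = - \frac{2302997}{3}$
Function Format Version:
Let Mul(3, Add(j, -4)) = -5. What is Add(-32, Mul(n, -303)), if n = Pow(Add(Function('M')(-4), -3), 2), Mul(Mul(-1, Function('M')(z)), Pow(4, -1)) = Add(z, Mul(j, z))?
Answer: Rational(-2302997, 3) ≈ -7.6767e+5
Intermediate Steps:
j = Rational(7, 3) (j = Add(4, Mul(Rational(1, 3), -5)) = Add(4, Rational(-5, 3)) = Rational(7, 3) ≈ 2.3333)
Function('M')(z) = Mul(Rational(-40, 3), z) (Function('M')(z) = Mul(-4, Add(z, Mul(Rational(7, 3), z))) = Mul(-4, Mul(Rational(10, 3), z)) = Mul(Rational(-40, 3), z))
n = Rational(22801, 9) (n = Pow(Add(Mul(Rational(-40, 3), -4), -3), 2) = Pow(Add(Rational(160, 3), -3), 2) = Pow(Rational(151, 3), 2) = Rational(22801, 9) ≈ 2533.4)
Add(-32, Mul(n, -303)) = Add(-32, Mul(Rational(22801, 9), -303)) = Add(-32, Rational(-2302901, 3)) = Rational(-2302997, 3)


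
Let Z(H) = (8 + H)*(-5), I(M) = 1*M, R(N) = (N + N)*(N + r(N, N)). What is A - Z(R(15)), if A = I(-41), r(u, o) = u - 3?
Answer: 4049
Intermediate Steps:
r(u, o) = -3 + u
R(N) = 2*N*(-3 + 2*N) (R(N) = (N + N)*(N + (-3 + N)) = (2*N)*(-3 + 2*N) = 2*N*(-3 + 2*N))
I(M) = M
A = -41
Z(H) = -40 - 5*H
A - Z(R(15)) = -41 - (-40 - 10*15*(-3 + 2*15)) = -41 - (-40 - 10*15*(-3 + 30)) = -41 - (-40 - 10*15*27) = -41 - (-40 - 5*810) = -41 - (-40 - 4050) = -41 - 1*(-4090) = -41 + 4090 = 4049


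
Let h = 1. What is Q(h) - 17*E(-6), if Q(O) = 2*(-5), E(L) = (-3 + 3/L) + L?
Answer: 303/2 ≈ 151.50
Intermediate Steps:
E(L) = -3 + L + 3/L
Q(O) = -10
Q(h) - 17*E(-6) = -10 - 17*(-3 - 6 + 3/(-6)) = -10 - 17*(-3 - 6 + 3*(-⅙)) = -10 - 17*(-3 - 6 - ½) = -10 - 17*(-19/2) = -10 + 323/2 = 303/2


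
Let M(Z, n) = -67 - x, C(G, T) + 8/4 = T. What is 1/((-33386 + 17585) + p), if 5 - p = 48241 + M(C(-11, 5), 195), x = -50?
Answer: -1/64020 ≈ -1.5620e-5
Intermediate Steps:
C(G, T) = -2 + T
M(Z, n) = -17 (M(Z, n) = -67 - 1*(-50) = -67 + 50 = -17)
p = -48219 (p = 5 - (48241 - 17) = 5 - 1*48224 = 5 - 48224 = -48219)
1/((-33386 + 17585) + p) = 1/((-33386 + 17585) - 48219) = 1/(-15801 - 48219) = 1/(-64020) = -1/64020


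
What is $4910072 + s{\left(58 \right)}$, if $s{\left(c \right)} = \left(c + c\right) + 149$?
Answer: $4910337$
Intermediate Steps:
$s{\left(c \right)} = 149 + 2 c$ ($s{\left(c \right)} = 2 c + 149 = 149 + 2 c$)
$4910072 + s{\left(58 \right)} = 4910072 + \left(149 + 2 \cdot 58\right) = 4910072 + \left(149 + 116\right) = 4910072 + 265 = 4910337$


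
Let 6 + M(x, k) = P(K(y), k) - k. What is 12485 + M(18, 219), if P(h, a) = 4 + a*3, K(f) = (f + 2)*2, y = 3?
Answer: 12921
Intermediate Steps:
K(f) = 4 + 2*f (K(f) = (2 + f)*2 = 4 + 2*f)
P(h, a) = 4 + 3*a
M(x, k) = -2 + 2*k (M(x, k) = -6 + ((4 + 3*k) - k) = -6 + (4 + 2*k) = -2 + 2*k)
12485 + M(18, 219) = 12485 + (-2 + 2*219) = 12485 + (-2 + 438) = 12485 + 436 = 12921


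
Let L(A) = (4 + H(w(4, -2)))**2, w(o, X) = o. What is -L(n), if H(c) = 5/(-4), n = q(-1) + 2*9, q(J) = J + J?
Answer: -121/16 ≈ -7.5625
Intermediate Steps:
q(J) = 2*J
n = 16 (n = 2*(-1) + 2*9 = -2 + 18 = 16)
H(c) = -5/4 (H(c) = 5*(-1/4) = -5/4)
L(A) = 121/16 (L(A) = (4 - 5/4)**2 = (11/4)**2 = 121/16)
-L(n) = -1*121/16 = -121/16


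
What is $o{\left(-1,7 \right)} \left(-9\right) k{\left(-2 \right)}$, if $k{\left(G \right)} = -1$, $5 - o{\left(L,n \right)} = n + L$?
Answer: $-9$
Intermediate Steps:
$o{\left(L,n \right)} = 5 - L - n$ ($o{\left(L,n \right)} = 5 - \left(n + L\right) = 5 - \left(L + n\right) = 5 - L - n$)
$o{\left(-1,7 \right)} \left(-9\right) k{\left(-2 \right)} = \left(5 - -1 - 7\right) \left(-9\right) \left(-1\right) = \left(5 + 1 - 7\right) \left(-9\right) \left(-1\right) = \left(-1\right) \left(-9\right) \left(-1\right) = 9 \left(-1\right) = -9$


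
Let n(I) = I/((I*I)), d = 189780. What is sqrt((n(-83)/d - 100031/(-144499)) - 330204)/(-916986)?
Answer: -I*sqrt(427669403199796312613151894435)/1043580813207462180 ≈ -0.00062665*I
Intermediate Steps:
n(I) = 1/I (n(I) = I/(I**2) = I/I**2 = 1/I)
sqrt((n(-83)/d - 100031/(-144499)) - 330204)/(-916986) = sqrt((1/(-83*189780) - 100031/(-144499)) - 330204)/(-916986) = sqrt((-1/83*1/189780 - 100031*(-1/144499)) - 330204)*(-1/916986) = sqrt((-1/15751740 + 100031/144499) - 330204)*(-1/916986) = sqrt(1575662159441/2276110678260 - 330204)*(-1/916986) = sqrt(-751579274742005599/2276110678260)*(-1/916986) = (I*sqrt(427669403199796312613151894435)/1138055339130)*(-1/916986) = -I*sqrt(427669403199796312613151894435)/1043580813207462180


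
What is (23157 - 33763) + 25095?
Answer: 14489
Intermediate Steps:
(23157 - 33763) + 25095 = -10606 + 25095 = 14489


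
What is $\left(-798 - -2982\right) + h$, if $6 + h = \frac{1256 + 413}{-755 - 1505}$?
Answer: $\frac{4920611}{2260} \approx 2177.3$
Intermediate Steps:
$h = - \frac{15229}{2260}$ ($h = -6 + \frac{1256 + 413}{-755 - 1505} = -6 + \frac{1669}{-2260} = -6 + 1669 \left(- \frac{1}{2260}\right) = -6 - \frac{1669}{2260} = - \frac{15229}{2260} \approx -6.7385$)
$\left(-798 - -2982\right) + h = \left(-798 - -2982\right) - \frac{15229}{2260} = \left(-798 + 2982\right) - \frac{15229}{2260} = 2184 - \frac{15229}{2260} = \frac{4920611}{2260}$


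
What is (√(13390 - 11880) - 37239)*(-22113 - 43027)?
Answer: 2425748460 - 65140*√1510 ≈ 2.4232e+9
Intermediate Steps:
(√(13390 - 11880) - 37239)*(-22113 - 43027) = (√1510 - 37239)*(-65140) = (-37239 + √1510)*(-65140) = 2425748460 - 65140*√1510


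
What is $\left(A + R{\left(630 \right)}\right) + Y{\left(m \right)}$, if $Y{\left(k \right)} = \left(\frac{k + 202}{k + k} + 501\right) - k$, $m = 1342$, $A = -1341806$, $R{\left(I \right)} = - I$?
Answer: $- \frac{901338481}{671} \approx -1.3433 \cdot 10^{6}$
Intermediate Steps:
$Y{\left(k \right)} = 501 - k + \frac{202 + k}{2 k}$ ($Y{\left(k \right)} = \left(\frac{202 + k}{2 k} + 501\right) - k = \left(501 + \frac{202 + k}{2 k}\right) - k = 501 - k + \frac{202 + k}{2 k}$)
$\left(A + R{\left(630 \right)}\right) + Y{\left(m \right)} = \left(-1341806 - 630\right) + \left(\frac{1003}{2} - 1342 + \frac{101}{1342}\right) = \left(-1341806 - 630\right) + \left(\frac{1003}{2} - 1342 + 101 \cdot \frac{1}{1342}\right) = -1342436 + \left(\frac{1003}{2} - 1342 + \frac{101}{1342}\right) = -1342436 - \frac{563925}{671} = - \frac{901338481}{671}$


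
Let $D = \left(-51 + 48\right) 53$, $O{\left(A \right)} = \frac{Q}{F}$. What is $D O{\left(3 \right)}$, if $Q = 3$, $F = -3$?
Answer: $159$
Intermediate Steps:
$O{\left(A \right)} = -1$ ($O{\left(A \right)} = \frac{3}{-3} = 3 \left(- \frac{1}{3}\right) = -1$)
$D = -159$ ($D = \left(-3\right) 53 = -159$)
$D O{\left(3 \right)} = \left(-159\right) \left(-1\right) = 159$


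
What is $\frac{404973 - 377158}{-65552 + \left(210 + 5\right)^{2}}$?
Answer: $- \frac{27815}{19327} \approx -1.4392$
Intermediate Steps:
$\frac{404973 - 377158}{-65552 + \left(210 + 5\right)^{2}} = \frac{27815}{-65552 + 215^{2}} = \frac{27815}{-65552 + 46225} = \frac{27815}{-19327} = 27815 \left(- \frac{1}{19327}\right) = - \frac{27815}{19327}$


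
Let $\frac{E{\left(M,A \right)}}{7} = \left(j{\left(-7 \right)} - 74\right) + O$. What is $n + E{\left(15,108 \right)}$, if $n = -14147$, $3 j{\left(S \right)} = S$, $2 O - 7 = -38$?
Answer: $- \frac{88739}{6} \approx -14790.0$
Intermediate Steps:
$O = - \frac{31}{2}$ ($O = \frac{7}{2} + \frac{1}{2} \left(-38\right) = \frac{7}{2} - 19 = - \frac{31}{2} \approx -15.5$)
$j{\left(S \right)} = \frac{S}{3}$
$E{\left(M,A \right)} = - \frac{3857}{6}$ ($E{\left(M,A \right)} = 7 \left(\left(\frac{1}{3} \left(-7\right) - 74\right) - \frac{31}{2}\right) = 7 \left(\left(- \frac{7}{3} - 74\right) - \frac{31}{2}\right) = 7 \left(- \frac{229}{3} - \frac{31}{2}\right) = 7 \left(- \frac{551}{6}\right) = - \frac{3857}{6}$)
$n + E{\left(15,108 \right)} = -14147 - \frac{3857}{6} = - \frac{88739}{6}$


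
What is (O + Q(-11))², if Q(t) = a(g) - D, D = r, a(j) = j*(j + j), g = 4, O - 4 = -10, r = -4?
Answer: 900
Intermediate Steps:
O = -6 (O = 4 - 10 = -6)
a(j) = 2*j² (a(j) = j*(2*j) = 2*j²)
D = -4
Q(t) = 36 (Q(t) = 2*4² - 1*(-4) = 2*16 + 4 = 32 + 4 = 36)
(O + Q(-11))² = (-6 + 36)² = 30² = 900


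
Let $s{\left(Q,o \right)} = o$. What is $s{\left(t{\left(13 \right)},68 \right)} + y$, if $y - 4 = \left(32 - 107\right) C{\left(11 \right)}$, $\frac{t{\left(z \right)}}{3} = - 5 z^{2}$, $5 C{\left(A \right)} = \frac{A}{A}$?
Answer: $57$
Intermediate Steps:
$C{\left(A \right)} = \frac{1}{5}$ ($C{\left(A \right)} = \frac{A \frac{1}{A}}{5} = \frac{1}{5} \cdot 1 = \frac{1}{5}$)
$t{\left(z \right)} = - 15 z^{2}$ ($t{\left(z \right)} = 3 \left(- 5 z^{2}\right) = - 15 z^{2}$)
$y = -11$ ($y = 4 + \left(32 - 107\right) \frac{1}{5} = 4 - 15 = -11$)
$s{\left(t{\left(13 \right)},68 \right)} + y = 68 - 11 = 57$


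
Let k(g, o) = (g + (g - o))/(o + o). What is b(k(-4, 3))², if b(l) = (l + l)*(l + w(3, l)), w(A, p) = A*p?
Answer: 58564/81 ≈ 723.01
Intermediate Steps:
k(g, o) = (-o + 2*g)/(2*o) (k(g, o) = (-o + 2*g)/((2*o)) = (-o + 2*g)*(1/(2*o)) = (-o + 2*g)/(2*o))
b(l) = 8*l² (b(l) = (l + l)*(l + 3*l) = (2*l)*(4*l) = 8*l²)
b(k(-4, 3))² = (8*((-4 - ½*3)/3)²)² = (8*((-4 - 3/2)/3)²)² = (8*((⅓)*(-11/2))²)² = (8*(-11/6)²)² = (8*(121/36))² = (242/9)² = 58564/81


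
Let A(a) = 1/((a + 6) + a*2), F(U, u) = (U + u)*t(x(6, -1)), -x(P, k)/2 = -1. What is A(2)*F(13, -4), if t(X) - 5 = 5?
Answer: 15/2 ≈ 7.5000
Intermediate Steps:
x(P, k) = 2 (x(P, k) = -2*(-1) = 2)
t(X) = 10 (t(X) = 5 + 5 = 10)
F(U, u) = 10*U + 10*u (F(U, u) = (U + u)*10 = 10*U + 10*u)
A(a) = 1/(6 + 3*a) (A(a) = 1/((6 + a) + 2*a) = 1/(6 + 3*a))
A(2)*F(13, -4) = (1/(3*(2 + 2)))*(10*13 + 10*(-4)) = ((⅓)/4)*(130 - 40) = ((⅓)*(¼))*90 = (1/12)*90 = 15/2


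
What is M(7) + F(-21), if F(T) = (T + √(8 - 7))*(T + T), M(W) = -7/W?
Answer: 839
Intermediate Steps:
F(T) = 2*T*(1 + T) (F(T) = (T + √1)*(2*T) = (T + 1)*(2*T) = (1 + T)*(2*T) = 2*T*(1 + T))
M(7) + F(-21) = -7/7 + 2*(-21)*(1 - 21) = -7*⅐ + 2*(-21)*(-20) = -1 + 840 = 839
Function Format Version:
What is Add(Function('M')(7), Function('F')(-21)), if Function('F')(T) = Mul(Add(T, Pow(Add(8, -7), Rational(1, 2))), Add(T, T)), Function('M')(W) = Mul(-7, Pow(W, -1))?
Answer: 839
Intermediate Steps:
Function('F')(T) = Mul(2, T, Add(1, T)) (Function('F')(T) = Mul(Add(T, Pow(1, Rational(1, 2))), Mul(2, T)) = Mul(Add(T, 1), Mul(2, T)) = Mul(Add(1, T), Mul(2, T)) = Mul(2, T, Add(1, T)))
Add(Function('M')(7), Function('F')(-21)) = Add(Mul(-7, Pow(7, -1)), Mul(2, -21, Add(1, -21))) = Add(Mul(-7, Rational(1, 7)), Mul(2, -21, -20)) = Add(-1, 840) = 839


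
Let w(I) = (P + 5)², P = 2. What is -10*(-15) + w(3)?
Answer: 199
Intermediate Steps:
w(I) = 49 (w(I) = (2 + 5)² = 7² = 49)
-10*(-15) + w(3) = -10*(-15) + 49 = 150 + 49 = 199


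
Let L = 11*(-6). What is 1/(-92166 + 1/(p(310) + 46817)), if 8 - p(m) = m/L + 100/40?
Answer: -3090595/284847778704 ≈ -1.0850e-5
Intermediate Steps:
L = -66
p(m) = 11/2 + m/66 (p(m) = 8 - (m/(-66) + 100/40) = 8 - (m*(-1/66) + 100*(1/40)) = 8 - (-m/66 + 5/2) = 8 - (5/2 - m/66) = 8 + (-5/2 + m/66) = 11/2 + m/66)
1/(-92166 + 1/(p(310) + 46817)) = 1/(-92166 + 1/((11/2 + (1/66)*310) + 46817)) = 1/(-92166 + 1/((11/2 + 155/33) + 46817)) = 1/(-92166 + 1/(673/66 + 46817)) = 1/(-92166 + 1/(3090595/66)) = 1/(-92166 + 66/3090595) = 1/(-284847778704/3090595) = -3090595/284847778704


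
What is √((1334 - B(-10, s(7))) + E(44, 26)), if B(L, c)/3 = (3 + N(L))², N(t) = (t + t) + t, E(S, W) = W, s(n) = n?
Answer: I*√827 ≈ 28.758*I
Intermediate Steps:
N(t) = 3*t (N(t) = 2*t + t = 3*t)
B(L, c) = 3*(3 + 3*L)²
√((1334 - B(-10, s(7))) + E(44, 26)) = √((1334 - 27*(1 - 10)²) + 26) = √((1334 - 27*(-9)²) + 26) = √((1334 - 27*81) + 26) = √((1334 - 1*2187) + 26) = √((1334 - 2187) + 26) = √(-853 + 26) = √(-827) = I*√827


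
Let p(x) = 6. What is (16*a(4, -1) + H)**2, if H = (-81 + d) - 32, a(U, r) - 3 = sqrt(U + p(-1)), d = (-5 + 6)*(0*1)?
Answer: 6785 - 2080*sqrt(10) ≈ 207.46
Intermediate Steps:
d = 0 (d = 1*0 = 0)
a(U, r) = 3 + sqrt(6 + U) (a(U, r) = 3 + sqrt(U + 6) = 3 + sqrt(6 + U))
H = -113 (H = (-81 + 0) - 32 = -81 - 32 = -113)
(16*a(4, -1) + H)**2 = (16*(3 + sqrt(6 + 4)) - 113)**2 = (16*(3 + sqrt(10)) - 113)**2 = ((48 + 16*sqrt(10)) - 113)**2 = (-65 + 16*sqrt(10))**2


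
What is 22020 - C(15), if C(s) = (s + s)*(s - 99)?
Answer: 24540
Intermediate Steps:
C(s) = 2*s*(-99 + s) (C(s) = (2*s)*(-99 + s) = 2*s*(-99 + s))
22020 - C(15) = 22020 - 2*15*(-99 + 15) = 22020 - 2*15*(-84) = 22020 - 1*(-2520) = 22020 + 2520 = 24540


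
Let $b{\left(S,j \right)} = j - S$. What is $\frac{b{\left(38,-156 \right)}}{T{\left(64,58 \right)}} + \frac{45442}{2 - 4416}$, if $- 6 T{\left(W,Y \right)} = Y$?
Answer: $\frac{625565}{64003} \approx 9.774$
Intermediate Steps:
$T{\left(W,Y \right)} = - \frac{Y}{6}$
$\frac{b{\left(38,-156 \right)}}{T{\left(64,58 \right)}} + \frac{45442}{2 - 4416} = \frac{-156 - 38}{\left(- \frac{1}{6}\right) 58} + \frac{45442}{2 - 4416} = \frac{-156 - 38}{- \frac{29}{3}} + \frac{45442}{2 - 4416} = \left(-194\right) \left(- \frac{3}{29}\right) + \frac{45442}{-4414} = \frac{582}{29} + 45442 \left(- \frac{1}{4414}\right) = \frac{582}{29} - \frac{22721}{2207} = \frac{625565}{64003}$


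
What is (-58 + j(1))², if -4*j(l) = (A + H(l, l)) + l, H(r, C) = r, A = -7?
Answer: 51529/16 ≈ 3220.6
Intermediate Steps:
j(l) = 7/4 - l/2 (j(l) = -((-7 + l) + l)/4 = -(-7 + 2*l)/4 = 7/4 - l/2)
(-58 + j(1))² = (-58 + (7/4 - ½*1))² = (-58 + (7/4 - ½))² = (-58 + 5/4)² = (-227/4)² = 51529/16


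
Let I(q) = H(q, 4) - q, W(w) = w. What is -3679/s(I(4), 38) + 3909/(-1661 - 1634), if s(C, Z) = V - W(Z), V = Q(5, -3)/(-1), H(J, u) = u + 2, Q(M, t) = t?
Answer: 2397098/23065 ≈ 103.93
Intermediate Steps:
H(J, u) = 2 + u
V = 3 (V = -3/(-1) = -3*(-1) = 3)
I(q) = 6 - q (I(q) = (2 + 4) - q = 6 - q)
s(C, Z) = 3 - Z
-3679/s(I(4), 38) + 3909/(-1661 - 1634) = -3679/(3 - 1*38) + 3909/(-1661 - 1634) = -3679/(3 - 38) + 3909/(-3295) = -3679/(-35) + 3909*(-1/3295) = -3679*(-1/35) - 3909/3295 = 3679/35 - 3909/3295 = 2397098/23065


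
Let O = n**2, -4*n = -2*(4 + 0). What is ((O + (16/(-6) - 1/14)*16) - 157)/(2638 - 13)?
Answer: -4133/55125 ≈ -0.074975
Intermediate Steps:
n = 2 (n = -(-1)*(4 + 0)/2 = -(-1)*4/2 = -1/4*(-8) = 2)
O = 4 (O = 2**2 = 4)
((O + (16/(-6) - 1/14)*16) - 157)/(2638 - 13) = ((4 + (16/(-6) - 1/14)*16) - 157)/(2638 - 13) = ((4 + (16*(-1/6) - 1*1/14)*16) - 157)/2625 = ((4 + (-8/3 - 1/14)*16) - 157)*(1/2625) = ((4 - 115/42*16) - 157)*(1/2625) = ((4 - 920/21) - 157)*(1/2625) = (-836/21 - 157)*(1/2625) = -4133/21*1/2625 = -4133/55125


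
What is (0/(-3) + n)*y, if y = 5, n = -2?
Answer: -10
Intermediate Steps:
(0/(-3) + n)*y = (0/(-3) - 2)*5 = (0*(-⅓) - 2)*5 = (0 - 2)*5 = -2*5 = -10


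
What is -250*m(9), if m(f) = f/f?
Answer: -250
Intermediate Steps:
m(f) = 1
-250*m(9) = -250*1 = -250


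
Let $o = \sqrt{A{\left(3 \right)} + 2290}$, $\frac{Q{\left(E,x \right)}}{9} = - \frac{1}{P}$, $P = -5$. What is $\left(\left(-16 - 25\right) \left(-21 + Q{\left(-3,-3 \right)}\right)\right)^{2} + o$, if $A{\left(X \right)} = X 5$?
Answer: $\frac{15492096}{25} + \sqrt{2305} \approx 6.1973 \cdot 10^{5}$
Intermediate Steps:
$A{\left(X \right)} = 5 X$
$Q{\left(E,x \right)} = \frac{9}{5}$ ($Q{\left(E,x \right)} = 9 \left(- \frac{1}{-5}\right) = 9 \left(\left(-1\right) \left(- \frac{1}{5}\right)\right) = 9 \cdot \frac{1}{5} = \frac{9}{5}$)
$o = \sqrt{2305}$ ($o = \sqrt{5 \cdot 3 + 2290} = \sqrt{15 + 2290} = \sqrt{2305} \approx 48.01$)
$\left(\left(-16 - 25\right) \left(-21 + Q{\left(-3,-3 \right)}\right)\right)^{2} + o = \left(\left(-16 - 25\right) \left(-21 + \frac{9}{5}\right)\right)^{2} + \sqrt{2305} = \left(\left(-41\right) \left(- \frac{96}{5}\right)\right)^{2} + \sqrt{2305} = \left(\frac{3936}{5}\right)^{2} + \sqrt{2305} = \frac{15492096}{25} + \sqrt{2305}$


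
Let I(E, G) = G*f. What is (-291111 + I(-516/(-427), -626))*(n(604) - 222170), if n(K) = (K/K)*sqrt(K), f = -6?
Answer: 63841660350 - 574710*sqrt(151) ≈ 6.3835e+10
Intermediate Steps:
I(E, G) = -6*G (I(E, G) = G*(-6) = -6*G)
n(K) = sqrt(K) (n(K) = 1*sqrt(K) = sqrt(K))
(-291111 + I(-516/(-427), -626))*(n(604) - 222170) = (-291111 - 6*(-626))*(sqrt(604) - 222170) = (-291111 + 3756)*(2*sqrt(151) - 222170) = -287355*(-222170 + 2*sqrt(151)) = 63841660350 - 574710*sqrt(151)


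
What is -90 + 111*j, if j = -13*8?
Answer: -11634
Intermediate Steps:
j = -104
-90 + 111*j = -90 + 111*(-104) = -90 - 11544 = -11634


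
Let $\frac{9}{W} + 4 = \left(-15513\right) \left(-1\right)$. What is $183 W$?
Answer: $\frac{1647}{15509} \approx 0.1062$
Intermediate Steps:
$W = \frac{9}{15509}$ ($W = \frac{9}{-4 - -15513} = \frac{9}{-4 + 15513} = \frac{9}{15509} \approx 0.00058031$)
$183 W = 183 \cdot \frac{9}{15509} = \frac{1647}{15509}$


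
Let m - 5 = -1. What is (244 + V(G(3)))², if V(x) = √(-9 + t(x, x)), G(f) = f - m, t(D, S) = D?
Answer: (244 + I*√10)² ≈ 59526.0 + 1543.2*I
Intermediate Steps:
m = 4 (m = 5 - 1 = 4)
G(f) = -4 + f (G(f) = f - 1*4 = f - 4 = -4 + f)
V(x) = √(-9 + x)
(244 + V(G(3)))² = (244 + √(-9 + (-4 + 3)))² = (244 + √(-9 - 1))² = (244 + √(-10))² = (244 + I*√10)²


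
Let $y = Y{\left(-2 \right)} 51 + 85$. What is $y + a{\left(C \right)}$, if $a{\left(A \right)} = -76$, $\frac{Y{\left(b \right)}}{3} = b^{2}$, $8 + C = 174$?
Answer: $621$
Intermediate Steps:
$C = 166$ ($C = -8 + 174 = 166$)
$Y{\left(b \right)} = 3 b^{2}$
$y = 697$ ($y = 3 \left(-2\right)^{2} \cdot 51 + 85 = 3 \cdot 4 \cdot 51 + 85 = 12 \cdot 51 + 85 = 612 + 85 = 697$)
$y + a{\left(C \right)} = 697 - 76 = 621$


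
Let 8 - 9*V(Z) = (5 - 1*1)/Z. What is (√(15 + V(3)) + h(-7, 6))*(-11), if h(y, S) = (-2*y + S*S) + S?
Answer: -616 - 55*√51/9 ≈ -659.64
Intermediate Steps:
h(y, S) = S + S² - 2*y (h(y, S) = (-2*y + S²) + S = (S² - 2*y) + S = S + S² - 2*y)
V(Z) = 8/9 - 4/(9*Z) (V(Z) = 8/9 - (5 - 1*1)/(9*Z) = 8/9 - (5 - 1)/(9*Z) = 8/9 - 4/(9*Z))
(√(15 + V(3)) + h(-7, 6))*(-11) = (√(15 + (4/9)*(-1 + 2*3)/3) + (6 + 6² - 2*(-7)))*(-11) = (√(15 + (4/9)*(⅓)*(-1 + 6)) + (6 + 36 + 14))*(-11) = (√(15 + (4/9)*(⅓)*5) + 56)*(-11) = (√(15 + 20/27) + 56)*(-11) = (√(425/27) + 56)*(-11) = (5*√51/9 + 56)*(-11) = (56 + 5*√51/9)*(-11) = -616 - 55*√51/9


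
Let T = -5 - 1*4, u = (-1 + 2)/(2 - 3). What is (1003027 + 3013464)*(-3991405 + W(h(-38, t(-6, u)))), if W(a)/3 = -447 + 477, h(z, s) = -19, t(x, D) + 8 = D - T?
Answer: -16031080775665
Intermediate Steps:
u = -1 (u = 1/(-1) = 1*(-1) = -1)
T = -9 (T = -5 - 4 = -9)
t(x, D) = 1 + D (t(x, D) = -8 + (D - 1*(-9)) = -8 + (D + 9) = -8 + (9 + D) = 1 + D)
W(a) = 90 (W(a) = 3*(-447 + 477) = 3*30 = 90)
(1003027 + 3013464)*(-3991405 + W(h(-38, t(-6, u)))) = (1003027 + 3013464)*(-3991405 + 90) = 4016491*(-3991315) = -16031080775665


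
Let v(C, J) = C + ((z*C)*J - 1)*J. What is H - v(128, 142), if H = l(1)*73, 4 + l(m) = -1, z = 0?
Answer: -351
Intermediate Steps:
l(m) = -5 (l(m) = -4 - 1 = -5)
H = -365 (H = -5*73 = -365)
v(C, J) = C - J (v(C, J) = C + ((0*C)*J - 1)*J = C + (0*J - 1)*J = C + (0 - 1)*J = C - J)
H - v(128, 142) = -365 - (128 - 1*142) = -365 - (128 - 142) = -365 - 1*(-14) = -365 + 14 = -351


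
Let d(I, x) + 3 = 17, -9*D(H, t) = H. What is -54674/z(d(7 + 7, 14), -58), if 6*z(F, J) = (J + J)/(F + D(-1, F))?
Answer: 3471799/87 ≈ 39906.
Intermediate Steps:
D(H, t) = -H/9
d(I, x) = 14 (d(I, x) = -3 + 17 = 14)
z(F, J) = J/(3*(⅑ + F)) (z(F, J) = ((J + J)/(F - ⅑*(-1)))/6 = ((2*J)/(F + ⅑))/6 = ((2*J)/(⅑ + F))/6 = (2*J/(⅑ + F))/6 = J/(3*(⅑ + F)))
-54674/z(d(7 + 7, 14), -58) = -54674/(3*(-58)/(1 + 9*14)) = -54674/(3*(-58)/(1 + 126)) = -54674/(3*(-58)/127) = -54674/(3*(-58)*(1/127)) = -54674/(-174/127) = -54674*(-127/174) = 3471799/87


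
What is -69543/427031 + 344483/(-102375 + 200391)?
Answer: 140288593285/41855870496 ≈ 3.3517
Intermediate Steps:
-69543/427031 + 344483/(-102375 + 200391) = -69543*1/427031 + 344483/98016 = -69543/427031 + 344483*(1/98016) = -69543/427031 + 344483/98016 = 140288593285/41855870496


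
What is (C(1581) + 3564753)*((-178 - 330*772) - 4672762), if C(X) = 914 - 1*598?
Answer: -17567590511300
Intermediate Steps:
C(X) = 316 (C(X) = 914 - 598 = 316)
(C(1581) + 3564753)*((-178 - 330*772) - 4672762) = (316 + 3564753)*((-178 - 330*772) - 4672762) = 3565069*((-178 - 254760) - 4672762) = 3565069*(-254938 - 4672762) = 3565069*(-4927700) = -17567590511300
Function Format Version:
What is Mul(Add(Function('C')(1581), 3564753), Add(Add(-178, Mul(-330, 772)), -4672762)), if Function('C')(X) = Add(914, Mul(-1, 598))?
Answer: -17567590511300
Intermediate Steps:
Function('C')(X) = 316 (Function('C')(X) = Add(914, -598) = 316)
Mul(Add(Function('C')(1581), 3564753), Add(Add(-178, Mul(-330, 772)), -4672762)) = Mul(Add(316, 3564753), Add(Add(-178, Mul(-330, 772)), -4672762)) = Mul(3565069, Add(Add(-178, -254760), -4672762)) = Mul(3565069, Add(-254938, -4672762)) = Mul(3565069, -4927700) = -17567590511300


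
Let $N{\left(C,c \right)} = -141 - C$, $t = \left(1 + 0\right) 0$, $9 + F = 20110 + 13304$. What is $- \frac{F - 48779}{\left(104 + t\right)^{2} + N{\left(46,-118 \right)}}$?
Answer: $\frac{15374}{10629} \approx 1.4464$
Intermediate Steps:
$F = 33405$ ($F = -9 + \left(20110 + 13304\right) = -9 + 33414 = 33405$)
$t = 0$ ($t = 1 \cdot 0 = 0$)
$- \frac{F - 48779}{\left(104 + t\right)^{2} + N{\left(46,-118 \right)}} = - \frac{33405 - 48779}{\left(104 + 0\right)^{2} - 187} = - \frac{-15374}{104^{2} - 187} = - \frac{-15374}{10816 - 187} = - \frac{-15374}{10629} = \left(-1\right) \left(- \frac{15374}{10629}\right) = \frac{15374}{10629}$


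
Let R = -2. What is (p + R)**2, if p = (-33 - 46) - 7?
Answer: 7744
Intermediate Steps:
p = -86 (p = -79 - 7 = -86)
(p + R)**2 = (-86 - 2)**2 = (-88)**2 = 7744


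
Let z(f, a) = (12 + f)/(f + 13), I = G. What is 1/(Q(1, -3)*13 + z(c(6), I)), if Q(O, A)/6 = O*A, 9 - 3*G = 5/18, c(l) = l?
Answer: -19/4428 ≈ -0.0042909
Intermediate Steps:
G = 157/54 (G = 3 - 5/(3*18) = 3 - ⅓*5/18 = 3 - 5/54 = 157/54 ≈ 2.9074)
Q(O, A) = 6*A*O (Q(O, A) = 6*(O*A) = 6*(A*O) = 6*A*O)
I = 157/54 ≈ 2.9074
z(f, a) = (12 + f)/(13 + f)
1/(Q(1, -3)*13 + z(c(6), I)) = 1/((6*(-3)*1)*13 + (12 + 6)/(13 + 6)) = 1/(-18*13 + 18/19) = 1/(-234 + (1/19)*18) = 1/(-234 + 18/19) = 1/(-4428/19) = -19/4428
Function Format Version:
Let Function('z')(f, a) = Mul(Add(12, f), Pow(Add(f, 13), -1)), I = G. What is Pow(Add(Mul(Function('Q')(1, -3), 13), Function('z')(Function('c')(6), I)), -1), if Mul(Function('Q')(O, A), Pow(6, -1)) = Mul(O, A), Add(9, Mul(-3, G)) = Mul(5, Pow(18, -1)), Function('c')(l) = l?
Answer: Rational(-19, 4428) ≈ -0.0042909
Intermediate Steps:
G = Rational(157, 54) (G = Add(3, Mul(Rational(-1, 3), Mul(5, Pow(18, -1)))) = Add(3, Mul(Rational(-1, 3), Mul(5, Rational(1, 18)))) = Add(3, Mul(Rational(-1, 3), Rational(5, 18))) = Add(3, Rational(-5, 54)) = Rational(157, 54) ≈ 2.9074)
Function('Q')(O, A) = Mul(6, A, O) (Function('Q')(O, A) = Mul(6, Mul(O, A)) = Mul(6, Mul(A, O)) = Mul(6, A, O))
I = Rational(157, 54) ≈ 2.9074
Function('z')(f, a) = Mul(Pow(Add(13, f), -1), Add(12, f)) (Function('z')(f, a) = Mul(Add(12, f), Pow(Add(13, f), -1)) = Mul(Pow(Add(13, f), -1), Add(12, f)))
Pow(Add(Mul(Function('Q')(1, -3), 13), Function('z')(Function('c')(6), I)), -1) = Pow(Add(Mul(Mul(6, -3, 1), 13), Mul(Pow(Add(13, 6), -1), Add(12, 6))), -1) = Pow(Add(Mul(-18, 13), Mul(Pow(19, -1), 18)), -1) = Pow(Add(-234, Mul(Rational(1, 19), 18)), -1) = Pow(Add(-234, Rational(18, 19)), -1) = Pow(Rational(-4428, 19), -1) = Rational(-19, 4428)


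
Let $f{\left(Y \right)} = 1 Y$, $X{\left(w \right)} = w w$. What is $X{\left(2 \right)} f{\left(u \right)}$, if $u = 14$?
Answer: $56$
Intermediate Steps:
$X{\left(w \right)} = w^{2}$
$f{\left(Y \right)} = Y$
$X{\left(2 \right)} f{\left(u \right)} = 2^{2} \cdot 14 = 4 \cdot 14 = 56$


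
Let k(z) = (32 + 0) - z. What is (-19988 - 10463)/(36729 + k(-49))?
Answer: -30451/36810 ≈ -0.82725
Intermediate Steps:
k(z) = 32 - z
(-19988 - 10463)/(36729 + k(-49)) = (-19988 - 10463)/(36729 + (32 - 1*(-49))) = -30451/(36729 + (32 + 49)) = -30451/(36729 + 81) = -30451/36810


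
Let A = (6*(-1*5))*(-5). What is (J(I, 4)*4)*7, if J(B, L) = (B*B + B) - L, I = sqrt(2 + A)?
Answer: 4144 + 56*sqrt(38) ≈ 4489.2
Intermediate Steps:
A = 150 (A = (6*(-5))*(-5) = -30*(-5) = 150)
I = 2*sqrt(38) (I = sqrt(2 + 150) = sqrt(152) = 2*sqrt(38) ≈ 12.329)
J(B, L) = B + B**2 - L (J(B, L) = (B**2 + B) - L = (B + B**2) - L = B + B**2 - L)
(J(I, 4)*4)*7 = ((2*sqrt(38) + (2*sqrt(38))**2 - 1*4)*4)*7 = ((2*sqrt(38) + 152 - 4)*4)*7 = ((148 + 2*sqrt(38))*4)*7 = (592 + 8*sqrt(38))*7 = 4144 + 56*sqrt(38)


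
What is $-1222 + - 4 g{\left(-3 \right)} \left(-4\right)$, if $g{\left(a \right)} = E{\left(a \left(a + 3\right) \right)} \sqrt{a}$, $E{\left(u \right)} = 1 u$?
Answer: $-1222$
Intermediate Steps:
$E{\left(u \right)} = u$
$g{\left(a \right)} = a^{\frac{3}{2}} \left(3 + a\right)$ ($g{\left(a \right)} = a \left(a + 3\right) \sqrt{a} = a \left(3 + a\right) \sqrt{a} = a^{\frac{3}{2}} \left(3 + a\right)$)
$-1222 + - 4 g{\left(-3 \right)} \left(-4\right) = -1222 + - 4 \left(-3\right)^{\frac{3}{2}} \left(3 - 3\right) \left(-4\right) = -1222 + - 4 - 3 i \sqrt{3} \cdot 0 \left(-4\right) = -1222 + \left(-4\right) 0 \left(-4\right) = -1222 + 0 \left(-4\right) = -1222 + 0 = -1222$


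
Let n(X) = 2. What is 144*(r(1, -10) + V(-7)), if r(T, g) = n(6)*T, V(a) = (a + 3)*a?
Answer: 4320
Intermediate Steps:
V(a) = a*(3 + a) (V(a) = (3 + a)*a = a*(3 + a))
r(T, g) = 2*T
144*(r(1, -10) + V(-7)) = 144*(2*1 - 7*(3 - 7)) = 144*(2 - 7*(-4)) = 144*(2 + 28) = 144*30 = 4320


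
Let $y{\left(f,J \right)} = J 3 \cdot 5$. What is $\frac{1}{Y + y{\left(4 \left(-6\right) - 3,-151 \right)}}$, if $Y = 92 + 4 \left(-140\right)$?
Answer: $- \frac{1}{2733} \approx -0.0003659$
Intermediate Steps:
$Y = -468$ ($Y = 92 - 560 = -468$)
$y{\left(f,J \right)} = 15 J$ ($y{\left(f,J \right)} = 3 J 5 = 15 J$)
$\frac{1}{Y + y{\left(4 \left(-6\right) - 3,-151 \right)}} = \frac{1}{-468 + 15 \left(-151\right)} = \frac{1}{-468 - 2265} = \frac{1}{-2733} = - \frac{1}{2733}$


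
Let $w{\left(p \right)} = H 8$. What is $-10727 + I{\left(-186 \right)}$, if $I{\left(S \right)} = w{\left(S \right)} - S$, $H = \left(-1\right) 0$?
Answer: $-10541$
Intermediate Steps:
$H = 0$
$w{\left(p \right)} = 0$ ($w{\left(p \right)} = 0 \cdot 8 = 0$)
$I{\left(S \right)} = - S$ ($I{\left(S \right)} = 0 - S = - S$)
$-10727 + I{\left(-186 \right)} = -10727 - -186 = -10727 + 186 = -10541$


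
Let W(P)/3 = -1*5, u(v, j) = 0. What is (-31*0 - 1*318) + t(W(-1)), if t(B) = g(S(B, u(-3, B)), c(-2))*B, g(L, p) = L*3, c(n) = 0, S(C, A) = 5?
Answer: -543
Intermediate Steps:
W(P) = -15 (W(P) = 3*(-1*5) = 3*(-5) = -15)
g(L, p) = 3*L
t(B) = 15*B (t(B) = (3*5)*B = 15*B)
(-31*0 - 1*318) + t(W(-1)) = (-31*0 - 1*318) + 15*(-15) = (0 - 318) - 225 = -318 - 225 = -543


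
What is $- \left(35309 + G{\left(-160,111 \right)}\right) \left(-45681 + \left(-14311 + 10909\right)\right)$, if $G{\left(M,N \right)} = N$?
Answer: $1738519860$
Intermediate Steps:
$- \left(35309 + G{\left(-160,111 \right)}\right) \left(-45681 + \left(-14311 + 10909\right)\right) = - \left(35309 + 111\right) \left(-45681 + \left(-14311 + 10909\right)\right) = - 35420 \left(-45681 - 3402\right) = - 35420 \left(-49083\right) = \left(-1\right) \left(-1738519860\right) = 1738519860$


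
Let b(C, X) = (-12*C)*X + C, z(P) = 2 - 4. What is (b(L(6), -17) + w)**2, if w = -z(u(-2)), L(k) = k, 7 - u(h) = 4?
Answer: 1517824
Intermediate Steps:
u(h) = 3 (u(h) = 7 - 1*4 = 7 - 4 = 3)
z(P) = -2
w = 2 (w = -1*(-2) = 2)
b(C, X) = C - 12*C*X (b(C, X) = -12*C*X + C = C - 12*C*X)
(b(L(6), -17) + w)**2 = (6*(1 - 12*(-17)) + 2)**2 = (6*(1 + 204) + 2)**2 = (6*205 + 2)**2 = (1230 + 2)**2 = 1232**2 = 1517824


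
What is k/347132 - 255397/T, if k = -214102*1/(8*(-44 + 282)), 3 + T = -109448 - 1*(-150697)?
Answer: -6028955443011/973610840096 ≈ -6.1924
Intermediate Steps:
T = 41246 (T = -3 + (-109448 - 1*(-150697)) = -3 + (-109448 + 150697) = -3 + 41249 = 41246)
k = -15293/136 (k = -214102/(8*238) = -214102/1904 = -214102*1/1904 = -15293/136 ≈ -112.45)
k/347132 - 255397/T = -15293/136/347132 - 255397/41246 = -15293/136*1/347132 - 255397*1/41246 = -15293/47209952 - 255397/41246 = -6028955443011/973610840096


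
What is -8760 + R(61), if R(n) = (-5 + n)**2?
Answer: -5624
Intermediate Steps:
-8760 + R(61) = -8760 + (-5 + 61)**2 = -8760 + 56**2 = -8760 + 3136 = -5624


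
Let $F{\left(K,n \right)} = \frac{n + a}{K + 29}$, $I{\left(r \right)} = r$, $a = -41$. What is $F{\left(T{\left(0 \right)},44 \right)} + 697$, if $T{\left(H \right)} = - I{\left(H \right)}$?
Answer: $\frac{20216}{29} \approx 697.1$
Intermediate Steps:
$T{\left(H \right)} = - H$
$F{\left(K,n \right)} = \frac{-41 + n}{29 + K}$ ($F{\left(K,n \right)} = \frac{n - 41}{K + 29} = \frac{-41 + n}{29 + K}$)
$F{\left(T{\left(0 \right)},44 \right)} + 697 = \frac{-41 + 44}{29 - 0} + 697 = \frac{1}{29 + 0} \cdot 3 + 697 = \frac{1}{29} \cdot 3 + 697 = \frac{3}{29} + 697 = \frac{20216}{29}$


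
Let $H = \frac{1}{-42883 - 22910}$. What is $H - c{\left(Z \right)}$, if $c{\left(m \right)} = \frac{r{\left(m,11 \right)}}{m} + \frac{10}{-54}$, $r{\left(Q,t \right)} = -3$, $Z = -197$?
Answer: $\frac{19823851}{116650989} \approx 0.16994$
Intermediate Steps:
$H = - \frac{1}{65793}$ ($H = \frac{1}{-65793} = - \frac{1}{65793} \approx -1.5199 \cdot 10^{-5}$)
$c{\left(m \right)} = - \frac{5}{27} - \frac{3}{m}$ ($c{\left(m \right)} = - \frac{3}{m} + \frac{10}{-54} = - \frac{3}{m} + 10 \left(- \frac{1}{54}\right) = - \frac{3}{m} - \frac{5}{27} = - \frac{5}{27} - \frac{3}{m}$)
$H - c{\left(Z \right)} = - \frac{1}{65793} - \left(- \frac{5}{27} - \frac{3}{-197}\right) = - \frac{1}{65793} - \left(- \frac{5}{27} - - \frac{3}{197}\right) = - \frac{1}{65793} - \left(- \frac{5}{27} + \frac{3}{197}\right) = - \frac{1}{65793} - - \frac{904}{5319} = - \frac{1}{65793} + \frac{904}{5319} = \frac{19823851}{116650989}$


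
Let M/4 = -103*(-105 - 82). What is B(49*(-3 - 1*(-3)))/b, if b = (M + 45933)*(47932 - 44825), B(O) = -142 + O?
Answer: -142/382089539 ≈ -3.7164e-7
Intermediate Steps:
M = 77044 (M = 4*(-103*(-105 - 82)) = 4*(-103*(-187)) = 4*19261 = 77044)
b = 382089539 (b = (77044 + 45933)*(47932 - 44825) = 122977*3107 = 382089539)
B(49*(-3 - 1*(-3)))/b = (-142 + 49*(-3 - 1*(-3)))/382089539 = (-142 + 49*(-3 + 3))*(1/382089539) = (-142 + 49*0)*(1/382089539) = (-142 + 0)*(1/382089539) = -142*1/382089539 = -142/382089539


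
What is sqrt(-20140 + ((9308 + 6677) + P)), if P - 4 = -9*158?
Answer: I*sqrt(5573) ≈ 74.653*I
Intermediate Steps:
P = -1418 (P = 4 - 9*158 = 4 - 1422 = -1418)
sqrt(-20140 + ((9308 + 6677) + P)) = sqrt(-20140 + ((9308 + 6677) - 1418)) = sqrt(-20140 + (15985 - 1418)) = sqrt(-20140 + 14567) = sqrt(-5573) = I*sqrt(5573)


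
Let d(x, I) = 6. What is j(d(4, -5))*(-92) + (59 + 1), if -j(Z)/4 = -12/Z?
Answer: -676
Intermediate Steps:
j(Z) = 48/Z (j(Z) = -(-48)/Z = 48/Z)
j(d(4, -5))*(-92) + (59 + 1) = (48/6)*(-92) + (59 + 1) = (48*(⅙))*(-92) + 60 = 8*(-92) + 60 = -736 + 60 = -676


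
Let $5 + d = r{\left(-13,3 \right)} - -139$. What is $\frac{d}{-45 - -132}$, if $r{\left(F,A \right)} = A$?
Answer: $\frac{137}{87} \approx 1.5747$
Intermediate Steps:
$d = 137$ ($d = -5 + \left(3 - -139\right) = -5 + \left(3 + 139\right) = -5 + 142 = 137$)
$\frac{d}{-45 - -132} = \frac{137}{-45 - -132} = \frac{137}{-45 + 132} = \frac{137}{87}$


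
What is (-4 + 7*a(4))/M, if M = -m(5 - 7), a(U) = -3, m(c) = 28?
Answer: 25/28 ≈ 0.89286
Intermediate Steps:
M = -28 (M = -1*28 = -28)
(-4 + 7*a(4))/M = (-4 + 7*(-3))/(-28) = (-4 - 21)*(-1/28) = -25*(-1/28) = 25/28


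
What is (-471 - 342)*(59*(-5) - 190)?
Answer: 394305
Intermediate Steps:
(-471 - 342)*(59*(-5) - 190) = -813*(-295 - 190) = -813*(-485) = 394305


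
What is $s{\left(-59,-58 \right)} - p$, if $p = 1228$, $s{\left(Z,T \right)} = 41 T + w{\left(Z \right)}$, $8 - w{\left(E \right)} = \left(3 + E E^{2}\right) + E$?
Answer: $201837$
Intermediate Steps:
$w{\left(E \right)} = 5 - E - E^{3}$ ($w{\left(E \right)} = 8 - \left(\left(3 + E E^{2}\right) + E\right) = 8 - \left(\left(3 + E^{3}\right) + E\right) = 8 - \left(3 + E + E^{3}\right) = 5 - E - E^{3}$)
$s{\left(Z,T \right)} = 5 - Z - Z^{3} + 41 T$ ($s{\left(Z,T \right)} = 41 T - \left(-5 + Z + Z^{3}\right) = 5 - Z - Z^{3} + 41 T$)
$s{\left(-59,-58 \right)} - p = \left(5 - -59 - \left(-59\right)^{3} + 41 \left(-58\right)\right) - 1228 = \left(5 + 59 - -205379 - 2378\right) - 1228 = \left(5 + 59 + 205379 - 2378\right) - 1228 = 203065 - 1228 = 201837$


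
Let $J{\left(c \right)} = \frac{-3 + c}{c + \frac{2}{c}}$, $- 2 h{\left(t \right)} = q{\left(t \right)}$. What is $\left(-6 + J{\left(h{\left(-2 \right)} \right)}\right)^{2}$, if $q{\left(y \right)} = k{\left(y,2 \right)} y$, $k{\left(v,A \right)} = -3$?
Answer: $\frac{2304}{121} \approx 19.041$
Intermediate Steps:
$q{\left(y \right)} = - 3 y$
$h{\left(t \right)} = \frac{3 t}{2}$ ($h{\left(t \right)} = - \frac{\left(-3\right) t}{2} = \frac{3 t}{2}$)
$J{\left(c \right)} = \frac{-3 + c}{c + \frac{2}{c}}$
$\left(-6 + J{\left(h{\left(-2 \right)} \right)}\right)^{2} = \left(-6 + \frac{\frac{3}{2} \left(-2\right) \left(-3 + \frac{3}{2} \left(-2\right)\right)}{2 + \left(\frac{3}{2} \left(-2\right)\right)^{2}}\right)^{2} = \left(-6 - \frac{3 \left(-3 - 3\right)}{2 + \left(-3\right)^{2}}\right)^{2} = \left(-6 - 3 \frac{1}{2 + 9} \left(-6\right)\right)^{2} = \left(-6 - 3 \cdot \frac{1}{11} \left(-6\right)\right)^{2} = \left(-6 - \frac{3}{11} \left(-6\right)\right)^{2} = \left(-6 + \frac{18}{11}\right)^{2} = \left(- \frac{48}{11}\right)^{2} = \frac{2304}{121}$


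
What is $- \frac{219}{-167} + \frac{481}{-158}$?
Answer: $- \frac{45725}{26386} \approx -1.7329$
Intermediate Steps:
$- \frac{219}{-167} + \frac{481}{-158} = \left(-219\right) \left(- \frac{1}{167}\right) + 481 \left(- \frac{1}{158}\right) = \frac{219}{167} - \frac{481}{158} = - \frac{45725}{26386}$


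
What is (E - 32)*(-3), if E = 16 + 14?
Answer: 6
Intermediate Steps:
E = 30
(E - 32)*(-3) = (30 - 32)*(-3) = -2*(-3) = 6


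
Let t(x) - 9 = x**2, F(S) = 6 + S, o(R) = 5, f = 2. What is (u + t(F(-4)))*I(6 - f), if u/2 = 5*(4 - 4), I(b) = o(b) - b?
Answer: 13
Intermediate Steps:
t(x) = 9 + x**2
I(b) = 5 - b
u = 0 (u = 2*(5*(4 - 4)) = 2*(5*0) = 2*0 = 0)
(u + t(F(-4)))*I(6 - f) = (0 + (9 + (6 - 4)**2))*(5 - (6 - 1*2)) = (0 + (9 + 2**2))*(5 - (6 - 2)) = (0 + (9 + 4))*(5 - 1*4) = (0 + 13)*(5 - 4) = 13*1 = 13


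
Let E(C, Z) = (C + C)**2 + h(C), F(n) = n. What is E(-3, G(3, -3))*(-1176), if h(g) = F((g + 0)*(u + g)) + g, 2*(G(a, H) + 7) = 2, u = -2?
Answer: -56448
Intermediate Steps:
G(a, H) = -6 (G(a, H) = -7 + (1/2)*2 = -7 + 1 = -6)
h(g) = g + g*(-2 + g) (h(g) = (g + 0)*(-2 + g) + g = g*(-2 + g) + g = g + g*(-2 + g))
E(C, Z) = 4*C**2 + C*(-1 + C) (E(C, Z) = (C + C)**2 + C*(-1 + C) = (2*C)**2 + C*(-1 + C) = 4*C**2 + C*(-1 + C))
E(-3, G(3, -3))*(-1176) = -3*(-1 + 5*(-3))*(-1176) = -3*(-1 - 15)*(-1176) = -3*(-16)*(-1176) = 48*(-1176) = -56448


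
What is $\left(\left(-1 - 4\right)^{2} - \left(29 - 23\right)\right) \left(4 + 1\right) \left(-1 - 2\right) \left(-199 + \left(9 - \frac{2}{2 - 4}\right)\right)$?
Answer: $53865$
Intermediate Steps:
$\left(\left(-1 - 4\right)^{2} - \left(29 - 23\right)\right) \left(4 + 1\right) \left(-1 - 2\right) \left(-199 + \left(9 - \frac{2}{2 - 4}\right)\right) = \left(\left(-5\right)^{2} - 6\right) 5 \left(-3\right) \left(-199 + \left(9 - \frac{2}{-2}\right)\right) = \left(25 - 6\right) \left(-15\right) \left(-199 + \left(9 - -1\right)\right) = 19 \left(-15\right) \left(-199 + \left(9 + 1\right)\right) = - 285 \left(-199 + 10\right) = \left(-285\right) \left(-189\right) = 53865$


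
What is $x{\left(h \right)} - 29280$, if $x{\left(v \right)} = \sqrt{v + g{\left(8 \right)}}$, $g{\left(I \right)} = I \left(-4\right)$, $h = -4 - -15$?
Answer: $-29280 + i \sqrt{21} \approx -29280.0 + 4.5826 i$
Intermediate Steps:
$h = 11$ ($h = -4 + 15 = 11$)
$g{\left(I \right)} = - 4 I$
$x{\left(v \right)} = \sqrt{-32 + v}$ ($x{\left(v \right)} = \sqrt{v - 32} = \sqrt{-32 + v}$)
$x{\left(h \right)} - 29280 = \sqrt{-32 + 11} - 29280 = \sqrt{-21} - 29280 = i \sqrt{21} - 29280 = -29280 + i \sqrt{21}$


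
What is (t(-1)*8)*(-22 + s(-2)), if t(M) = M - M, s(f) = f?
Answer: 0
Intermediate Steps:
t(M) = 0
(t(-1)*8)*(-22 + s(-2)) = (0*8)*(-22 - 2) = 0*(-24) = 0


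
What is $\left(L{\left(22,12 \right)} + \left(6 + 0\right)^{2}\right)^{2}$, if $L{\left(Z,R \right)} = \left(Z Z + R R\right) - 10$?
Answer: $427716$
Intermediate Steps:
$L{\left(Z,R \right)} = -10 + R^{2} + Z^{2}$ ($L{\left(Z,R \right)} = \left(Z^{2} + R^{2}\right) - 10 = \left(R^{2} + Z^{2}\right) - 10 = -10 + R^{2} + Z^{2}$)
$\left(L{\left(22,12 \right)} + \left(6 + 0\right)^{2}\right)^{2} = \left(\left(-10 + 12^{2} + 22^{2}\right) + \left(6 + 0\right)^{2}\right)^{2} = \left(\left(-10 + 144 + 484\right) + 6^{2}\right)^{2} = \left(618 + 36\right)^{2} = 654^{2} = 427716$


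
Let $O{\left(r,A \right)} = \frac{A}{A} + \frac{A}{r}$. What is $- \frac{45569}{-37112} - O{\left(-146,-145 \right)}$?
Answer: $- \frac{2073259}{2709176} \approx -0.76527$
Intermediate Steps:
$O{\left(r,A \right)} = 1 + \frac{A}{r}$
$- \frac{45569}{-37112} - O{\left(-146,-145 \right)} = - \frac{45569}{-37112} - \frac{-145 - 146}{-146} = \left(-45569\right) \left(- \frac{1}{37112}\right) - \left(- \frac{1}{146}\right) \left(-291\right) = \frac{45569}{37112} - \frac{291}{146} = - \frac{2073259}{2709176}$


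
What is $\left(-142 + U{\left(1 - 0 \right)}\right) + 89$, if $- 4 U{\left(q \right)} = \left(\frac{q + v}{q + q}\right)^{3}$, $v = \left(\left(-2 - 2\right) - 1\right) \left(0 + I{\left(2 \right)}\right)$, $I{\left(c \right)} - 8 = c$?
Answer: $\frac{115953}{32} \approx 3623.5$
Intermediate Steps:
$I{\left(c \right)} = 8 + c$
$v = -50$ ($v = \left(\left(-2 - 2\right) - 1\right) \left(0 + \left(8 + 2\right)\right) = \left(-4 - 1\right) \left(0 + 10\right) = \left(-5\right) 10 = -50$)
$U{\left(q \right)} = - \frac{\left(-50 + q\right)^{3}}{32 q^{3}}$ ($U{\left(q \right)} = - \frac{\left(\frac{q - 50}{q + q}\right)^{3}}{4} = - \frac{\left(\frac{-50 + q}{2 q}\right)^{3}}{4} = - \frac{\frac{1}{8} \frac{1}{q^{3}} \left(-50 + q\right)^{3}}{4} = - \frac{\left(-50 + q\right)^{3}}{32 q^{3}}$)
$\left(-142 + U{\left(1 - 0 \right)}\right) + 89 = \left(-142 - \frac{\left(-50 + \left(1 - 0\right)\right)^{3}}{32 \left(1 - 0\right)^{3}}\right) + 89 = \left(-142 - \frac{\left(-50 + \left(1 + 0\right)\right)^{3}}{32 \left(1 + 0\right)^{3}}\right) + 89 = \left(-142 - \frac{\left(-50 + 1\right)^{3}}{32 \cdot 1}\right) + 89 = \left(-142 - \frac{\left(-49\right)^{3}}{32}\right) + 89 = \left(-142 - \frac{1}{32} \left(-117649\right)\right) + 89 = \left(-142 + \frac{117649}{32}\right) + 89 = \frac{113105}{32} + 89 = \frac{115953}{32}$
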